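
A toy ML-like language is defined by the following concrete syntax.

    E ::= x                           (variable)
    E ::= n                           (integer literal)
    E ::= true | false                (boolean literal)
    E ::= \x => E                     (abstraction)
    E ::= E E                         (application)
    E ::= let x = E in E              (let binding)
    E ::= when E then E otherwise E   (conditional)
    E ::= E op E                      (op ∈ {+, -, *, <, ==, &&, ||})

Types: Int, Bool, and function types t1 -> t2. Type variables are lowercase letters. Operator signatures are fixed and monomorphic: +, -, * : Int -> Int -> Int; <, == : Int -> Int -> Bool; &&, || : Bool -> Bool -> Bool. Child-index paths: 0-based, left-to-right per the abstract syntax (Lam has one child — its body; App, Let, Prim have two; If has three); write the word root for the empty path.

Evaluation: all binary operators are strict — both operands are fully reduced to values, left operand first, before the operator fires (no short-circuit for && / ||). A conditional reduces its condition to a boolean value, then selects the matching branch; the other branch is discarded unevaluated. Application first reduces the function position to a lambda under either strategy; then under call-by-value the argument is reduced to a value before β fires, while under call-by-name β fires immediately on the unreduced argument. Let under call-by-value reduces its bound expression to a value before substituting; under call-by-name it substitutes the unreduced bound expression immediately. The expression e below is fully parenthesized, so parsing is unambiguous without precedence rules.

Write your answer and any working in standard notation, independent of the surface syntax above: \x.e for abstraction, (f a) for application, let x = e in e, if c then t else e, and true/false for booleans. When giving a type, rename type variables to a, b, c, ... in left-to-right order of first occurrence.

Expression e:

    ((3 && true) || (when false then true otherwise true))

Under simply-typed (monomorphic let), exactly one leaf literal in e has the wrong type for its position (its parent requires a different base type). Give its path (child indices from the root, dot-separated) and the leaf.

Derivation:
  unify Int ~ Bool
  FAIL: mismatch Int ~ Bool

Answer: 0.0 : 3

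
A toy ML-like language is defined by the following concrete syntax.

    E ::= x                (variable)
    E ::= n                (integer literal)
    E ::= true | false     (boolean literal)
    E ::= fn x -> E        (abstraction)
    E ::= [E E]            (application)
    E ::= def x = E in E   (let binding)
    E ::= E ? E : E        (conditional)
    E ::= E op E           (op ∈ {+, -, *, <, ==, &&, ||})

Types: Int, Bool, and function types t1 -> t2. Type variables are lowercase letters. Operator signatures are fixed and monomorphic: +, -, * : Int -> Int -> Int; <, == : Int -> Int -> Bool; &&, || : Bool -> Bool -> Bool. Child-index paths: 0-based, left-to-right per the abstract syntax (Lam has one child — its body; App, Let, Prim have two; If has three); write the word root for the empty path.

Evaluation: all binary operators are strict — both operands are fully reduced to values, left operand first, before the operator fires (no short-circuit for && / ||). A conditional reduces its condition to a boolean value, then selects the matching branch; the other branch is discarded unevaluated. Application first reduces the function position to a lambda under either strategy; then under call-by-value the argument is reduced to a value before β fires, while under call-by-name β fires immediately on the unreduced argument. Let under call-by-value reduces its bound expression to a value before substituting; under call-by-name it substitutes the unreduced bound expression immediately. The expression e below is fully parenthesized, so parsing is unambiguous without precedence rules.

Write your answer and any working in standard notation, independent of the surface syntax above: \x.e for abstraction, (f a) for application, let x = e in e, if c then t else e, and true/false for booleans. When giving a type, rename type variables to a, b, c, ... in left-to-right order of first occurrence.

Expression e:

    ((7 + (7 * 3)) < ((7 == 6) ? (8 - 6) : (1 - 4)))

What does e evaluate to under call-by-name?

Working:
step 0: ((7 + (7 * 3)) < (if (7 == 6) then (8 - 6) else (1 - 4)))
step 1: [delta@0.1] ((7 + 21) < (if (7 == 6) then (8 - 6) else (1 - 4)))
step 2: [delta@0] (28 < (if (7 == 6) then (8 - 6) else (1 - 4)))
step 3: [delta@1.0] (28 < (if false then (8 - 6) else (1 - 4)))
step 4: [if@1] (28 < (1 - 4))
step 5: [delta@1] (28 < -3)
step 6: [delta@root] false

Answer: false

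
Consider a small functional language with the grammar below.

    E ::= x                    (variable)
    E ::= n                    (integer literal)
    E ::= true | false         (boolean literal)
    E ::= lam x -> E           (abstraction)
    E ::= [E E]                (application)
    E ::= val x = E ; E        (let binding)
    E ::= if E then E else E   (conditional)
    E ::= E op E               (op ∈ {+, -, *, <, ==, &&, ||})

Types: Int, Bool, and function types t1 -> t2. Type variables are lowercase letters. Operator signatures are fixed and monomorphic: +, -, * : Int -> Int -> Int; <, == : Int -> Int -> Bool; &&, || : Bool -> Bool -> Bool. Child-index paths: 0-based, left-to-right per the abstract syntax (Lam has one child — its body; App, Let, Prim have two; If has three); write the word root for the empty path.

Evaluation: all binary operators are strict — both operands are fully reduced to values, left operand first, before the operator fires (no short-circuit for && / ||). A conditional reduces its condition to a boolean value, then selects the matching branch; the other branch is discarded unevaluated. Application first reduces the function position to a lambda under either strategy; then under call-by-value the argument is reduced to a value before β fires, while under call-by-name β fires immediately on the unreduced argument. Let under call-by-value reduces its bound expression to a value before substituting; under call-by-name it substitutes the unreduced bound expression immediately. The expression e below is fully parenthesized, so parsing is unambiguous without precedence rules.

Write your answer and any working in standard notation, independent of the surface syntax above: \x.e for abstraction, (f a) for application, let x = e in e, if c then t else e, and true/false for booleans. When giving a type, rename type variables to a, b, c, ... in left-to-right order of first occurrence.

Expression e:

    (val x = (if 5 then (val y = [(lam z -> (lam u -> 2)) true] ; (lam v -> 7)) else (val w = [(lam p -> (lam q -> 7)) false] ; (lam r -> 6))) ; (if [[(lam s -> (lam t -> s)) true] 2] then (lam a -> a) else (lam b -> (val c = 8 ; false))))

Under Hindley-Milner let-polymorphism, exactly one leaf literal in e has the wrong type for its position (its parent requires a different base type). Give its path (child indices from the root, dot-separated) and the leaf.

Answer: 0.0 : 5

Working:
  unify Int ~ Bool
  FAIL: mismatch Int ~ Bool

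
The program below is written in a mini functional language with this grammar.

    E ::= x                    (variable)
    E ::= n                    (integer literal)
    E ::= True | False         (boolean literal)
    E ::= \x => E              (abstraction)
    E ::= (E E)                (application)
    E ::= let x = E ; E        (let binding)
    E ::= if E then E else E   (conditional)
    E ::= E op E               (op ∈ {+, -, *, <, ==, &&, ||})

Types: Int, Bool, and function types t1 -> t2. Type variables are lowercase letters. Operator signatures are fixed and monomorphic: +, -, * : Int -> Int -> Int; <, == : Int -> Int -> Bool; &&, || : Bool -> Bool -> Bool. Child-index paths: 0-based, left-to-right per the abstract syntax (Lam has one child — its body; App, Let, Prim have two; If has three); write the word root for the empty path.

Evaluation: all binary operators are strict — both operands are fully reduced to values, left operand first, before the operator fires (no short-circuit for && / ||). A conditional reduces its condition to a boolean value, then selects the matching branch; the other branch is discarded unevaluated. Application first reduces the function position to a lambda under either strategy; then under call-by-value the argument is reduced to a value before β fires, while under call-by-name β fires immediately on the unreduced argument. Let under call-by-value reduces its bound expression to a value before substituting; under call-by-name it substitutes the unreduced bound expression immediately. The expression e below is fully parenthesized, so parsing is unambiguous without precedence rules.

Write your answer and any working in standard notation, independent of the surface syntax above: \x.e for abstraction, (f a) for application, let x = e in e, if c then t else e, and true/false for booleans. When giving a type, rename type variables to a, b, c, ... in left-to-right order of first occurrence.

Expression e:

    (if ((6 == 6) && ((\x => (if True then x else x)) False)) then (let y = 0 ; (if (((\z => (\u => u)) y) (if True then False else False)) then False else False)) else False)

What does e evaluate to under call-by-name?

Trace:
step 0: (if ((6 == 6) && ((\x.(if true then x else x)) false)) then (let y = 0 in (if (((\z.(\u.u)) y) (if true then false else false)) then false else false)) else false)
step 1: [delta@0.0] (if (true && ((\x.(if true then x else x)) false)) then (let y = 0 in (if (((\z.(\u.u)) y) (if true then false else false)) then false else false)) else false)
step 2: [beta@0.1] (if (true && (if true then false else false)) then (let y = 0 in (if (((\z.(\u.u)) y) (if true then false else false)) then false else false)) else false)
step 3: [if@0.1] (if (true && false) then (let y = 0 in (if (((\z.(\u.u)) y) (if true then false else false)) then false else false)) else false)
step 4: [delta@0] (if false then (let y = 0 in (if (((\z.(\u.u)) y) (if true then false else false)) then false else false)) else false)
step 5: [if@root] false

Answer: false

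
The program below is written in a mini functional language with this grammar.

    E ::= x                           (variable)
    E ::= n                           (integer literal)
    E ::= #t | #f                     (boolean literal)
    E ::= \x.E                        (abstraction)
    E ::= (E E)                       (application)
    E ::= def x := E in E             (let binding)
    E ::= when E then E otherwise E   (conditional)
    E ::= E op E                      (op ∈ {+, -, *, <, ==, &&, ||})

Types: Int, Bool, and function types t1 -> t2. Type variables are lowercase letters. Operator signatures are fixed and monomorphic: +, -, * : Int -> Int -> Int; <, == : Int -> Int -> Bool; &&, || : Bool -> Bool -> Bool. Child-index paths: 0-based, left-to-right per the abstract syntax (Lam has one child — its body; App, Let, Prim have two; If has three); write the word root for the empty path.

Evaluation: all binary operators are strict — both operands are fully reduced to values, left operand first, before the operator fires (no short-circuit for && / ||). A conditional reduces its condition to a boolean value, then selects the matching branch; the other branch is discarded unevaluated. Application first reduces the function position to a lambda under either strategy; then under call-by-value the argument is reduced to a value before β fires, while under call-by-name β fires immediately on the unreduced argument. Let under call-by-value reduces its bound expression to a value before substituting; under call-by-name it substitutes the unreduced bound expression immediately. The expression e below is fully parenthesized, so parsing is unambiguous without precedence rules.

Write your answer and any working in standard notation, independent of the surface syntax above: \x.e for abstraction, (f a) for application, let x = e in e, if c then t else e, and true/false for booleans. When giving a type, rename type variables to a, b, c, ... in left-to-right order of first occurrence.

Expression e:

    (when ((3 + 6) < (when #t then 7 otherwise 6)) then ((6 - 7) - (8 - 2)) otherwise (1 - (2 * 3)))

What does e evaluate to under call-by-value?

Derivation:
step 0: (if ((3 + 6) < (if true then 7 else 6)) then ((6 - 7) - (8 - 2)) else (1 - (2 * 3)))
step 1: [delta@0.0] (if (9 < (if true then 7 else 6)) then ((6 - 7) - (8 - 2)) else (1 - (2 * 3)))
step 2: [if@0.1] (if (9 < 7) then ((6 - 7) - (8 - 2)) else (1 - (2 * 3)))
step 3: [delta@0] (if false then ((6 - 7) - (8 - 2)) else (1 - (2 * 3)))
step 4: [if@root] (1 - (2 * 3))
step 5: [delta@1] (1 - 6)
step 6: [delta@root] -5

Answer: -5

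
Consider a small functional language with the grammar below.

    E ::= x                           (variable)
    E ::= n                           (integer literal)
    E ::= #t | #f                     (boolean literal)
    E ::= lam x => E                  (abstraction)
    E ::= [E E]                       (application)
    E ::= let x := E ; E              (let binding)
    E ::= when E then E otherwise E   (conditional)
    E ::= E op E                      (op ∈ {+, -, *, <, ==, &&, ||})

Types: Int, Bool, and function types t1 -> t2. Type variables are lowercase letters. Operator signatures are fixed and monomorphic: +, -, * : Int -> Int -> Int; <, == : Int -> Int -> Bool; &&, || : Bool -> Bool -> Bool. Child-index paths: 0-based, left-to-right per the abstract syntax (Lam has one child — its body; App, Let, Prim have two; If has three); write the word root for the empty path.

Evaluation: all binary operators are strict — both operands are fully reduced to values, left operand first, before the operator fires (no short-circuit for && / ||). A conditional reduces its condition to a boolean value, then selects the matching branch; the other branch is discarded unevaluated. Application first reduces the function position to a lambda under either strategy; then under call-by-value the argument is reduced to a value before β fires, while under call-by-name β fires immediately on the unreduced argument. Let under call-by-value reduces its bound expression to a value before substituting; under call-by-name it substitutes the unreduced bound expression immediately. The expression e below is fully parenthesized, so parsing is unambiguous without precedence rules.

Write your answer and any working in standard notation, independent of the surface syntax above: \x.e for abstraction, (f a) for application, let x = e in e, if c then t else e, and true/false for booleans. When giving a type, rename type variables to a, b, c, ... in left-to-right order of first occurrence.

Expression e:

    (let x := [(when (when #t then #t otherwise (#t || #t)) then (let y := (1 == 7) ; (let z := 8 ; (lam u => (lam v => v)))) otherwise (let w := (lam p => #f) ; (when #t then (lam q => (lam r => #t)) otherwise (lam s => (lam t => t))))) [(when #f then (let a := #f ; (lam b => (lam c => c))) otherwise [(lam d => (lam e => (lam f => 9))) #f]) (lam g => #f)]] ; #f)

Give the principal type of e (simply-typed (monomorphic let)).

Answer: Bool

Working:
  unify Bool ~ Bool
  unify Bool ~ Bool
  unify Bool ~ Bool
  unify Bool ~ Bool
  unify Bool ~ Bool
  unify Int ~ Int
  unify Int ~ Int
let y : Bool
let z : Int
v : b
\v._ : b -> b
\u._ : a -> b -> b
\p._ : c -> Bool
let w : c -> Bool
  unify Bool ~ Bool
\r._ : e -> Bool
\q._ : d -> e -> Bool
t : g
\t._ : g -> g
\s._ : f -> g -> g
  unify d -> e -> Bool ~ f -> g -> g
  unify d ~ f
  unify e -> Bool ~ g -> g
  unify e ~ g
  unify Bool ~ g
  unify a -> b -> b ~ f -> Bool -> Bool
  unify a ~ f
  unify b -> b ~ Bool -> Bool
  unify b ~ Bool
  unify Bool ~ Bool
  unify Bool ~ Bool
let a : Bool
c : i
\c._ : i -> i
\b._ : h -> i -> i
\f._ : l -> Int
\e._ : k -> l -> Int
\d._ : j -> k -> l -> Int
  unify j -> k -> l -> Int ~ Bool -> m
  unify j ~ Bool
  unify k -> l -> Int ~ m
_ _ : k -> l -> Int
  unify h -> i -> i ~ k -> l -> Int
  unify h ~ k
  unify i -> i ~ l -> Int
  unify i ~ l
  unify l ~ Int
\g._ : n -> Bool
  unify k -> Int -> Int ~ (n -> Bool) -> o
  unify k ~ n -> Bool
  unify Int -> Int ~ o
_ _ : Int -> Int
  unify f -> Bool -> Bool ~ (Int -> Int) -> p
  unify f ~ Int -> Int
  unify Bool -> Bool ~ p
_ _ : Bool -> Bool
let x : Bool -> Bool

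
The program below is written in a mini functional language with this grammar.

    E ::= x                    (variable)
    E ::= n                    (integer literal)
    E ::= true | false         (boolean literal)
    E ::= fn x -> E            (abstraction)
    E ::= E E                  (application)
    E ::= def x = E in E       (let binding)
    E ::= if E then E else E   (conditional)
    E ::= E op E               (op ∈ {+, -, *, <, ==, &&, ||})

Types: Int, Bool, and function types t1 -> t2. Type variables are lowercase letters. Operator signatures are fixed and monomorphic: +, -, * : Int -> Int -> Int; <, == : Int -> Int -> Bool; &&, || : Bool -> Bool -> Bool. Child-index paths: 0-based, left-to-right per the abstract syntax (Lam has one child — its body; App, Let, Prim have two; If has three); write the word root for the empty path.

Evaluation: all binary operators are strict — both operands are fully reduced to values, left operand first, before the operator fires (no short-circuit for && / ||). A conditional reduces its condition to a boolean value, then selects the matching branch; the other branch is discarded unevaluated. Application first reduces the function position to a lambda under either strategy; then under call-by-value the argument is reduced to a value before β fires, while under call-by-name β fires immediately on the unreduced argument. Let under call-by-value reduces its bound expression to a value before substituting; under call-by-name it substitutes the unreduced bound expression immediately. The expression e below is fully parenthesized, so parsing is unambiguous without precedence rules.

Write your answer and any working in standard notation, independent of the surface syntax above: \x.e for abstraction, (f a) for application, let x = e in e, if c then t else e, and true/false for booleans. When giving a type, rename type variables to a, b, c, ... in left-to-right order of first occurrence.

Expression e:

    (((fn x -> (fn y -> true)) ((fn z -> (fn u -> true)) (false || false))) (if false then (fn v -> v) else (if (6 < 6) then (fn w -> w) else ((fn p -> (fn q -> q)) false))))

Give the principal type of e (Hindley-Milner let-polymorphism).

Answer: Bool

Derivation:
\y._ : b -> Bool
\x._ : a -> b -> Bool
\u._ : d -> Bool
\z._ : c -> d -> Bool
  unify Bool ~ Bool
  unify Bool ~ Bool
  unify c -> d -> Bool ~ Bool -> e
  unify c ~ Bool
  unify d -> Bool ~ e
_ _ : d -> Bool
  unify a -> b -> Bool ~ (d -> Bool) -> f
  unify a ~ d -> Bool
  unify b -> Bool ~ f
_ _ : b -> Bool
  unify Bool ~ Bool
v : g
\v._ : g -> g
  unify Int ~ Int
  unify Int ~ Int
  unify Bool ~ Bool
w : h
\w._ : h -> h
q : j
\q._ : j -> j
\p._ : i -> j -> j
  unify i -> j -> j ~ Bool -> k
  unify i ~ Bool
  unify j -> j ~ k
_ _ : j -> j
  unify h -> h ~ j -> j
  unify h ~ j
  unify j ~ j
  unify g -> g ~ j -> j
  unify g ~ j
  unify j ~ j
  unify b -> Bool ~ (j -> j) -> l
  unify b ~ j -> j
  unify Bool ~ l
_ _ : Bool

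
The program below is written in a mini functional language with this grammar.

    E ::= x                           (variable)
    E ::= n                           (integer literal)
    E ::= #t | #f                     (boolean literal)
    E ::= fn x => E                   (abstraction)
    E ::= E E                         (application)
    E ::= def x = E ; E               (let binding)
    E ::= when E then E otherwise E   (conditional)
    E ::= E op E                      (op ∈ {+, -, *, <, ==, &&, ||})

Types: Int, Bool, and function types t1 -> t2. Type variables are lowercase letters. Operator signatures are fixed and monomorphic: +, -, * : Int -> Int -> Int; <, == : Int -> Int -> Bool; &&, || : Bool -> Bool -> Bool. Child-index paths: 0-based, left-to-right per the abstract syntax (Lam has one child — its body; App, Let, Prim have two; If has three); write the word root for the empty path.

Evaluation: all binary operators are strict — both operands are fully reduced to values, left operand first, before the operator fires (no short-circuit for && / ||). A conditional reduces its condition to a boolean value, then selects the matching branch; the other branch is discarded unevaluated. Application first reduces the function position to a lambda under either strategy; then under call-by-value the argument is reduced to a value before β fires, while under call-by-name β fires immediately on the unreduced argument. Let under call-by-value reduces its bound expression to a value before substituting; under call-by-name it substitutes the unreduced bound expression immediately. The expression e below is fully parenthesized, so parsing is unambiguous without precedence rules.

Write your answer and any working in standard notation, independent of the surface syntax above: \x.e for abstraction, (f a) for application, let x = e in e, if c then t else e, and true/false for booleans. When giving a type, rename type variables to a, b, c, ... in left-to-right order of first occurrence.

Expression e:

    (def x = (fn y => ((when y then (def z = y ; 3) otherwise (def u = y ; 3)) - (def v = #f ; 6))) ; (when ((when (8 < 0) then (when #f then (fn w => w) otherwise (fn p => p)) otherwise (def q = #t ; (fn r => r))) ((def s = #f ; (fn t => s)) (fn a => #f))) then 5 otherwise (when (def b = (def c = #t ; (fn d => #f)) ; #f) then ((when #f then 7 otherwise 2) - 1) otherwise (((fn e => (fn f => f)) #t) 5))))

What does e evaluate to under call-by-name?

Answer: 5

Derivation:
step 0: (let x = (\y.((if y then (let z = y in 3) else (let u = y in 3)) - (let v = false in 6))) in (if ((if (8 < 0) then (if false then (\w.w) else (\p.p)) else (let q = true in (\r.r))) ((let s = false in (\t.s)) (\a.false))) then 5 else (if (let b = (let c = true in (\d.false)) in false) then ((if false then 7 else 2) - 1) else (((\e.(\f.f)) true) 5))))
step 1: [let@root] (if ((if (8 < 0) then (if false then (\w.w) else (\p.p)) else (let q = true in (\r.r))) ((let s = false in (\t.s)) (\a.false))) then 5 else (if (let b = (let c = true in (\d.false)) in false) then ((if false then 7 else 2) - 1) else (((\e.(\f.f)) true) 5)))
step 2: [delta@0.0.0] (if ((if false then (if false then (\w.w) else (\p.p)) else (let q = true in (\r.r))) ((let s = false in (\t.s)) (\a.false))) then 5 else (if (let b = (let c = true in (\d.false)) in false) then ((if false then 7 else 2) - 1) else (((\e.(\f.f)) true) 5)))
step 3: [if@0.0] (if ((let q = true in (\r.r)) ((let s = false in (\t.s)) (\a.false))) then 5 else (if (let b = (let c = true in (\d.false)) in false) then ((if false then 7 else 2) - 1) else (((\e.(\f.f)) true) 5)))
step 4: [let@0.0] (if ((\r.r) ((let s = false in (\t.s)) (\a.false))) then 5 else (if (let b = (let c = true in (\d.false)) in false) then ((if false then 7 else 2) - 1) else (((\e.(\f.f)) true) 5)))
step 5: [beta@0] (if ((let s = false in (\t.s)) (\a.false)) then 5 else (if (let b = (let c = true in (\d.false)) in false) then ((if false then 7 else 2) - 1) else (((\e.(\f.f)) true) 5)))
step 6: [let@0.0] (if ((\t.false) (\a.false)) then 5 else (if (let b = (let c = true in (\d.false)) in false) then ((if false then 7 else 2) - 1) else (((\e.(\f.f)) true) 5)))
step 7: [beta@0] (if false then 5 else (if (let b = (let c = true in (\d.false)) in false) then ((if false then 7 else 2) - 1) else (((\e.(\f.f)) true) 5)))
step 8: [if@root] (if (let b = (let c = true in (\d.false)) in false) then ((if false then 7 else 2) - 1) else (((\e.(\f.f)) true) 5))
step 9: [let@0] (if false then ((if false then 7 else 2) - 1) else (((\e.(\f.f)) true) 5))
step 10: [if@root] (((\e.(\f.f)) true) 5)
step 11: [beta@0] ((\f.f) 5)
step 12: [beta@root] 5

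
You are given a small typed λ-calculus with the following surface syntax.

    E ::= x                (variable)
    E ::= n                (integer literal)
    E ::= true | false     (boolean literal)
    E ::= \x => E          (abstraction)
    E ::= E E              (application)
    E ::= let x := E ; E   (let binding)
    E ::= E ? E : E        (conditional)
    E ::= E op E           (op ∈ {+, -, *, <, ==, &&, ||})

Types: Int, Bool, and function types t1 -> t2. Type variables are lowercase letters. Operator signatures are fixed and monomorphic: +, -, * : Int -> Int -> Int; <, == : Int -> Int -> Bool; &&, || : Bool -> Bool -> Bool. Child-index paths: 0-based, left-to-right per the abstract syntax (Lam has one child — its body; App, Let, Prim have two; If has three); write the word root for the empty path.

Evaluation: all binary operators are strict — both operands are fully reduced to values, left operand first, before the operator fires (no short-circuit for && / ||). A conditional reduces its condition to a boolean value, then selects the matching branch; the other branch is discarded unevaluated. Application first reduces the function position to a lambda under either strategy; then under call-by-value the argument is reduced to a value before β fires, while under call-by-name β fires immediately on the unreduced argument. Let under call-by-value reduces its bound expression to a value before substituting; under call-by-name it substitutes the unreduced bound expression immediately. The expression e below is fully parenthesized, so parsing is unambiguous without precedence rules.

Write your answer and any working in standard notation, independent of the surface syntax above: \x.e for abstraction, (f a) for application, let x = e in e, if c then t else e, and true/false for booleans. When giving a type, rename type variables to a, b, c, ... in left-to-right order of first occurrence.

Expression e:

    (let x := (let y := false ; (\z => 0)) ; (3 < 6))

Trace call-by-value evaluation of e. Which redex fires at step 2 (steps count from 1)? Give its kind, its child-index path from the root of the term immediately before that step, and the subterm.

Answer: let at root : (let x = (\z.0) in (3 < 6))

Trace:
step 0: (let x = (let y = false in (\z.0)) in (3 < 6))
step 1: [let@0] (let x = (\z.0) in (3 < 6))
step 2: [let@root] (3 < 6)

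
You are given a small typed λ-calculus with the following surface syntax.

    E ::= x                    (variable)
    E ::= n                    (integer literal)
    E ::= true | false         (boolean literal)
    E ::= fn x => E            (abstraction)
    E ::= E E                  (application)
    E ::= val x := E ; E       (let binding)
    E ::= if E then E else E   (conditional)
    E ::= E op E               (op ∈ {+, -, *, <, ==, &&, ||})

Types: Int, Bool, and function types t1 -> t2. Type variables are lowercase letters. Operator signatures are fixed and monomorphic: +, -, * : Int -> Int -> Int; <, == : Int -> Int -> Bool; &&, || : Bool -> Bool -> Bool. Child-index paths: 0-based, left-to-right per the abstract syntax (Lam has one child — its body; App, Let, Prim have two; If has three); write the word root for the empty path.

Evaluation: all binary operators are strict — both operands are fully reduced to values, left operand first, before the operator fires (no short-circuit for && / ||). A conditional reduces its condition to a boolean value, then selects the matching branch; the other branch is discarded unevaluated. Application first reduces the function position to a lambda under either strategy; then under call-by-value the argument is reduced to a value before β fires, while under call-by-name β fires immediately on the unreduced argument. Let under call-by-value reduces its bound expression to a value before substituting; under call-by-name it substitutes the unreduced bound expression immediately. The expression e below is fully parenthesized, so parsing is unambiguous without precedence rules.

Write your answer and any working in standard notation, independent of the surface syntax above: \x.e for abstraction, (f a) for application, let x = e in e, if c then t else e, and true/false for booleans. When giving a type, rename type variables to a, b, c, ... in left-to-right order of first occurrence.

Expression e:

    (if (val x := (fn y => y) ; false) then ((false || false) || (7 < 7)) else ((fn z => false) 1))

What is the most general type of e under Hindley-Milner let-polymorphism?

Answer: Bool

Trace:
y : a
\y._ : a -> a
let x : forall. a -> a
  unify Bool ~ Bool
  unify Bool ~ Bool
  unify Bool ~ Bool
  unify Bool ~ Bool
  unify Int ~ Int
  unify Int ~ Int
  unify Bool ~ Bool
\z._ : b -> Bool
  unify b -> Bool ~ Int -> c
  unify b ~ Int
  unify Bool ~ c
_ _ : Bool
  unify Bool ~ Bool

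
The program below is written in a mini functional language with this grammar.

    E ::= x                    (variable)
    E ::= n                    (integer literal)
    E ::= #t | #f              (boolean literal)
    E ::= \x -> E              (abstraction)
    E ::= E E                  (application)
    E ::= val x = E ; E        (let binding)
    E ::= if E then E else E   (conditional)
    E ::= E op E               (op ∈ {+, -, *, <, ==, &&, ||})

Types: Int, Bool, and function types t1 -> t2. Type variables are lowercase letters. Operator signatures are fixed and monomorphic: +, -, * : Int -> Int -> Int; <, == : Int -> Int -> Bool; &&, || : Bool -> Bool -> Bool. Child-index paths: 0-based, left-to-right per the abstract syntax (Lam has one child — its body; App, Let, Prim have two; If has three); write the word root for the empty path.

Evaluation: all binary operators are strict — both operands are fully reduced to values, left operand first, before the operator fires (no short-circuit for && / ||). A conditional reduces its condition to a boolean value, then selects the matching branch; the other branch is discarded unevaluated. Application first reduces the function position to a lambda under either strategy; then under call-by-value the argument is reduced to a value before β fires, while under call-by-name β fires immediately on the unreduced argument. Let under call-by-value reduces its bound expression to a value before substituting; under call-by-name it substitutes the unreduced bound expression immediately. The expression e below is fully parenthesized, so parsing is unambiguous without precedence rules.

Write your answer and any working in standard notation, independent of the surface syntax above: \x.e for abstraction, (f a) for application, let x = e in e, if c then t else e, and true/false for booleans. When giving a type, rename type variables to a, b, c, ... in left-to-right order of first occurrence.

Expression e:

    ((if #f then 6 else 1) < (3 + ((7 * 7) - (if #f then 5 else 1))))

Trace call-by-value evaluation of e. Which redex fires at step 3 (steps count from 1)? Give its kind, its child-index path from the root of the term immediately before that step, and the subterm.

Answer: if at 1.1.1 : (if false then 5 else 1)

Trace:
step 0: ((if false then 6 else 1) < (3 + ((7 * 7) - (if false then 5 else 1))))
step 1: [if@0] (1 < (3 + ((7 * 7) - (if false then 5 else 1))))
step 2: [delta@1.1.0] (1 < (3 + (49 - (if false then 5 else 1))))
step 3: [if@1.1.1] (1 < (3 + (49 - 1)))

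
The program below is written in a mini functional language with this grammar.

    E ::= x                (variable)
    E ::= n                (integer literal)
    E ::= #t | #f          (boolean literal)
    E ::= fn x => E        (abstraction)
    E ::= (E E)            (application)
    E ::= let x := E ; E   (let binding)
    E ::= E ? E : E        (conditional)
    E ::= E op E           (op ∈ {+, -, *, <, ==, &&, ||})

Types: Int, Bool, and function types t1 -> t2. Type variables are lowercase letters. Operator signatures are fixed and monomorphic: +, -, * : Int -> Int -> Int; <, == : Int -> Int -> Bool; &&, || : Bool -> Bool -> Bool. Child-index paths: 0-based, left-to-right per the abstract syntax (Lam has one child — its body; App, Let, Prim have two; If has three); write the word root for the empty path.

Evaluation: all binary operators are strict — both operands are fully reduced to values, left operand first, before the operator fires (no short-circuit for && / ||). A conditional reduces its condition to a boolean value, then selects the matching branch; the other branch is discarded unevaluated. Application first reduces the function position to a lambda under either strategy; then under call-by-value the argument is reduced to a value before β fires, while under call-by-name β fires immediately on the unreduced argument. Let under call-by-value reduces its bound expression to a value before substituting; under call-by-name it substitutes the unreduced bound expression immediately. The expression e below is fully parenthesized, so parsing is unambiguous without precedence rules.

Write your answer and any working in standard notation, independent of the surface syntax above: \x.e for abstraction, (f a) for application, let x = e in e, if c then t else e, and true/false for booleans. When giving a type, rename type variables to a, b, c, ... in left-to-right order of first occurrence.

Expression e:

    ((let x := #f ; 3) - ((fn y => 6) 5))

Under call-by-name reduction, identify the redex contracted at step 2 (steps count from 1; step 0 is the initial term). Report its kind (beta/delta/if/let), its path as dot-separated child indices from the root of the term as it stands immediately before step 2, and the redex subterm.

Working:
step 0: ((let x = false in 3) - ((\y.6) 5))
step 1: [let@0] (3 - ((\y.6) 5))
step 2: [beta@1] (3 - 6)

Answer: beta at 1 : ((\y.6) 5)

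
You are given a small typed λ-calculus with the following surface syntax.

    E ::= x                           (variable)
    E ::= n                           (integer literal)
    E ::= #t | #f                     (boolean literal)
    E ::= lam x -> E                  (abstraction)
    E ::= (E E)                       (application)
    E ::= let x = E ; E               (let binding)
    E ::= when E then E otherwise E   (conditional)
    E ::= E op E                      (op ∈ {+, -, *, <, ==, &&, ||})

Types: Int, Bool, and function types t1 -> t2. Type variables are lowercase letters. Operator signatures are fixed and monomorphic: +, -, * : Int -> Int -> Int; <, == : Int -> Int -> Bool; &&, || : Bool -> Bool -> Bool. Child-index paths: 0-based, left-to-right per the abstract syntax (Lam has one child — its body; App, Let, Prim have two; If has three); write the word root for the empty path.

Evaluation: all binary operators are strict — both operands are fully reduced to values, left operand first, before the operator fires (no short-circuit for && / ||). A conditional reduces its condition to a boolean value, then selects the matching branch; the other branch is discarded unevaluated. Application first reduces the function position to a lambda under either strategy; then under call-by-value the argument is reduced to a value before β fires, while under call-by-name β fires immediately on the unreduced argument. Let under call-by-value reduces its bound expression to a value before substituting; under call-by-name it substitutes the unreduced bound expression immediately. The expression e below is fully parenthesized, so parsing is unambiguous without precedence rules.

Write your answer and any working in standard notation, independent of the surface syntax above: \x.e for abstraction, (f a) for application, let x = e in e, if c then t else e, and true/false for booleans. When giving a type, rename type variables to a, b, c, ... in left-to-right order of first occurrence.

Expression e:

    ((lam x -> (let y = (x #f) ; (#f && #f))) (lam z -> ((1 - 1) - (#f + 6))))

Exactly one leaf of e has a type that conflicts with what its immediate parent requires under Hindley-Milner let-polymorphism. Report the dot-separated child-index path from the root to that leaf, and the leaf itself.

Trace:
x : a
  unify a ~ Bool -> b
_ _ : b
let y : b
  unify Bool ~ Bool
  unify Bool ~ Bool
\x._ : (Bool -> b) -> Bool
  unify Int ~ Int
  unify Int ~ Int
  unify Int ~ Int
  unify Bool ~ Int
  FAIL: mismatch Bool ~ Int

Answer: 1.0.1.0 : false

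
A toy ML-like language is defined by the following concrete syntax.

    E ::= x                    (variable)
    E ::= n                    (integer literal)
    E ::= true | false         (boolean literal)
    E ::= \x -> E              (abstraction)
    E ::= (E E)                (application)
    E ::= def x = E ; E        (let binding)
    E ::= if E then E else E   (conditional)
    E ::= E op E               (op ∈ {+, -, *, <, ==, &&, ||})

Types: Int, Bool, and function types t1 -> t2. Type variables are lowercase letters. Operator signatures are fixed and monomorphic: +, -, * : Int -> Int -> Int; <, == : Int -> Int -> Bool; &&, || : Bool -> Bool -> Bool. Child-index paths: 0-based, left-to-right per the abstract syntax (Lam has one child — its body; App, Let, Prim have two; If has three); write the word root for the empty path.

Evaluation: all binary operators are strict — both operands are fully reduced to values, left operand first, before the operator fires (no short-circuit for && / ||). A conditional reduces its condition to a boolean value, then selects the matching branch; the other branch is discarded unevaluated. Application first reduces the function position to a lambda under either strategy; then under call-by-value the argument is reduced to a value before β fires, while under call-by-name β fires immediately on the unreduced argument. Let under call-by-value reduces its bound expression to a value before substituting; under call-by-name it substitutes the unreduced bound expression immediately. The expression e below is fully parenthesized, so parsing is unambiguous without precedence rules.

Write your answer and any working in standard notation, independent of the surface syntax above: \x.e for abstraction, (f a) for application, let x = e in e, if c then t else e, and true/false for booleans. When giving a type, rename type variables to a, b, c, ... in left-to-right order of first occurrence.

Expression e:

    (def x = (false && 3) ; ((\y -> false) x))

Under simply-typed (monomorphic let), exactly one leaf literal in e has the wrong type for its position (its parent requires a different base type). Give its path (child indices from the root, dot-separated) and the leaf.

Derivation:
  unify Bool ~ Bool
  unify Int ~ Bool
  FAIL: mismatch Int ~ Bool

Answer: 0.1 : 3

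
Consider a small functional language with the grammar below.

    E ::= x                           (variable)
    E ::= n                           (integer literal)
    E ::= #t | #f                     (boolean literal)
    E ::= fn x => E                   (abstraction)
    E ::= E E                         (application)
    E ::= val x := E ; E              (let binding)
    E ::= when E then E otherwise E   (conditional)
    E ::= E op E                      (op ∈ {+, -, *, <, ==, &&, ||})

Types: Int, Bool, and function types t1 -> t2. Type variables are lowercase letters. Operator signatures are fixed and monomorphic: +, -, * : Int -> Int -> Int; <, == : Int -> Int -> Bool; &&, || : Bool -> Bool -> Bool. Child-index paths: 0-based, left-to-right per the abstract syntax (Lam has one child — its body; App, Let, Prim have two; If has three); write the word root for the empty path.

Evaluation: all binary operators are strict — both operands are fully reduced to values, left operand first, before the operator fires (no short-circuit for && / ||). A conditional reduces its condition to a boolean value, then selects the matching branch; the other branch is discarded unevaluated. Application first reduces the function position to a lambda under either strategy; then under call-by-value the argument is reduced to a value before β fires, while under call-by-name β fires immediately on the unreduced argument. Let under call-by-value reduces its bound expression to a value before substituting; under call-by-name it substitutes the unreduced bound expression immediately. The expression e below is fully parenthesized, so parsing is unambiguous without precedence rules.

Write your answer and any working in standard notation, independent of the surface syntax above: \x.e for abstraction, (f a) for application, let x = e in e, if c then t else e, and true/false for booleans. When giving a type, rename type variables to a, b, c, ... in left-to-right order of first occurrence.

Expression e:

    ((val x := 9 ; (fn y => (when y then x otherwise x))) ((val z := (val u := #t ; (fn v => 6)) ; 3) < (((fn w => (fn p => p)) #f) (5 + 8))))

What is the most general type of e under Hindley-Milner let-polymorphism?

Derivation:
let x : Int
y : a
  unify a ~ Bool
x : Int
x : Int
  unify Int ~ Int
\y._ : Bool -> Int
let u : Bool
\v._ : b -> Int
let z : forall. b -> Int
  unify Int ~ Int
p : d
\p._ : d -> d
\w._ : c -> d -> d
  unify c -> d -> d ~ Bool -> e
  unify c ~ Bool
  unify d -> d ~ e
_ _ : d -> d
  unify Int ~ Int
  unify Int ~ Int
  unify d -> d ~ Int -> f
  unify d ~ Int
  unify Int ~ f
_ _ : Int
  unify Int ~ Int
  unify Bool -> Int ~ Bool -> g
  unify Bool ~ Bool
  unify Int ~ g
_ _ : Int

Answer: Int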